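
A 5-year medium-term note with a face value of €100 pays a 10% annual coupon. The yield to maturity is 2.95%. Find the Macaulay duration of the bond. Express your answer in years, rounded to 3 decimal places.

Periodic yield y = 0.0295. Discount each cash flow and weight by its year:
  t   CF        PV=CF/(1+0.0295)^t    t·PV
  1        10.00         9.7135         9.7135
  2        10.00         9.4351        18.8702
  3        10.00         9.1648        27.4943
  4        10.00         8.9021        35.6086
  5       110.00        95.1176       475.5881
  Σ                    132.3331       567.2746
Price P = Σ PV = 132.3331.
Macaulay duration = Σ(t·PV) / P = 567.2746 / 132.3331 = 4.28672 years.

4.287 years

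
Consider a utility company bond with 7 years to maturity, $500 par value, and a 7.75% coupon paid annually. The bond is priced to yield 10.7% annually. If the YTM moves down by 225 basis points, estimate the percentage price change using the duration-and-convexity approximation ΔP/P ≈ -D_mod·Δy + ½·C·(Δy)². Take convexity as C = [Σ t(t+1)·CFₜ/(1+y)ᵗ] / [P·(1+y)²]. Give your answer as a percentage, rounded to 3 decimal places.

+12.102%

With y = 0.107:
  t   CF        PV=CF/(1+0.107)^t    t·PV        t(t+1)·PV
  1        38.75        35.0045        35.0045          70.0090
  2        38.75        31.6211        63.2421         189.7264
  3        38.75        28.5646        85.6939         342.7758
  4        38.75        25.8037       103.2146         516.0731
  5        38.75        23.3095       116.5477         699.2860
  6        38.75        21.0565       126.3389         884.3726
  7       538.75       264.4563     1,851.1942      14,809.5535
  Σ                    429.8162     2,381.2360      17,511.7963
P = 429.8162; D_Mac = 5.54013 yrs; D_mod = 5.00463 yrs; C = 33.24701.
Duration effect: -5.00463 × (-0.0225) = +0.112604
Convexity effect: 0.5 × 33.24701 × (-0.0225)² = +0.0084157
ΔP/P ≈ +0.112604 + 0.0084157 = +0.121020 = +12.1020%.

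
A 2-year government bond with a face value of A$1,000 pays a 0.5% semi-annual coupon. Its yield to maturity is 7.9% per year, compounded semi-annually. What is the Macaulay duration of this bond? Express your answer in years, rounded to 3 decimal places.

1.992 years

Periodic yield y = 0.0395. Discount each cash flow and weight by its period:
  t   CF        PV=CF/(1+0.0395)^t    t·PV
  1         2.50         2.4050         2.4050
  2         2.50         2.3136         4.6272
  3         2.50         2.2257         6.6771
  4     1,002.50       858.5911     3,434.3646
  Σ                    865.5355     3,448.0739
Price P = Σ PV = 865.5355.
Macaulay duration = Σ(t·PV) / P = 3,448.0739 / 865.5355 = 3.98375 half-year periods.
In years: 3.98375 / 2 = 1.99187 years.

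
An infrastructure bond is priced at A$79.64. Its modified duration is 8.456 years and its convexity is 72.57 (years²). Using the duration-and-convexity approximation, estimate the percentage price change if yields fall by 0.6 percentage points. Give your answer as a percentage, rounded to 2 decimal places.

Duration effect: -D_mod·Δy = -8.456 × (-0.006) = +0.050736
Convexity effect: ½·C·(Δy)² = 0.5 × 72.57 × (-0.006)² = +0.00130626
ΔP/P ≈ +0.050736 + 0.00130626 = +0.05204226
= +5.204226%.

+5.20%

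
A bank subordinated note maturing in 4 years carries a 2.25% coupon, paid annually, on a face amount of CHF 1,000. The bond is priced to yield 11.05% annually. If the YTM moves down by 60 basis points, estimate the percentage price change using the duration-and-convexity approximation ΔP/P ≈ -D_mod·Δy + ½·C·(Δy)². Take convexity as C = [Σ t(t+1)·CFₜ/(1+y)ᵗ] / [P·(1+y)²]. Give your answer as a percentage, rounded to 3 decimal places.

+2.104%

With y = 0.1105:
  t   CF        PV=CF/(1+0.1105)^t    t·PV        t(t+1)·PV
  1        22.50        20.2611        20.2611          40.5223
  2        22.50        18.2451        36.4901         109.4704
  3        22.50        16.4296        49.2888         197.1551
  4     1,022.50       672.3402     2,689.3607      13,446.8036
  Σ                    727.2760     2,795.4008      13,793.9514
P = 727.2760; D_Mac = 3.84366 yrs; D_mod = 3.46120 yrs; C = 15.37986.
Duration effect: -3.46120 × (-0.006) = +0.020767
Convexity effect: 0.5 × 15.37986 × (-0.006)² = +0.0002768
ΔP/P ≈ +0.020767 + 0.0002768 = +0.021044 = +2.1044%.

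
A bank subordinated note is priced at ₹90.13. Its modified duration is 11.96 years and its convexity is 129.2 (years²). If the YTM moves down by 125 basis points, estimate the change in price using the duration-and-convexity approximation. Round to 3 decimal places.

+₹14.384

Duration effect: -D_mod·Δy = -11.96 × (-0.0125) = +0.149500
Convexity effect: ½·C·(Δy)² = 0.5 × 129.2 × (-0.0125)² = +0.01009375
ΔP/P ≈ +0.149500 + 0.01009375 = +0.15959375
ΔP ≈ 90.13 × (+0.15959375) = +14.3841846875.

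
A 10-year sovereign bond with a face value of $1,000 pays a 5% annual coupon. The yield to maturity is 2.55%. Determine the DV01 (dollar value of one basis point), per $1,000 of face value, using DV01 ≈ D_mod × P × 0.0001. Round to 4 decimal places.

Periodic yield y = 0.0255.
  t   CF        PV=CF/(1+0.0255)^t    t·PV
  1        50.00        48.7567        48.7567
  2        50.00        47.5443        95.0886
  3        50.00        46.3621       139.0863
  4        50.00        45.2093       180.8370
  5        50.00        44.0851       220.4254
  6        50.00        42.9889       257.9332
  7        50.00        41.9199       293.4394
  8        50.00        40.8775       327.0203
  9        50.00        39.8611       358.7497
  10    1,050.00       816.2678     8,162.6778
  Σ                  1,213.8726    10,084.0144
P = 1,213.8726; D_Mac = 8.30731 yrs; D_mod = 8.10074 yrs.
DV01 ≈ 8.10074 × 1,213.8726 × 0.0001 = 0.983327.

$0.9833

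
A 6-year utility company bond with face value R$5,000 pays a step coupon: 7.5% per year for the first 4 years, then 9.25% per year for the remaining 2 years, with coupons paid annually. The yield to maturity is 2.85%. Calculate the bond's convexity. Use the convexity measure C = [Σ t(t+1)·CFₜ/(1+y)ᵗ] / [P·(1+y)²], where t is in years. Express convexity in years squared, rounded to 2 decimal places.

32.35

With y = 0.0285:
  t   CF        PV=CF/(1+0.0285)^t    t·PV        t(t+1)·PV
  1       375.00       364.6087       364.6087         729.2173
  2       375.00       354.5053       709.0105       2,127.0315
  3       375.00       344.6818     1,034.0455       4,136.1819
  4       375.00       335.1306     1,340.5224       6,702.6120
  5       462.50       401.8743     2,009.3716      12,056.2296
  6     5,462.50     4,614.9359    27,689.6154     193,827.3081
  Σ                  6,415.7366    33,147.1741     219,578.5804
P = 6,415.7366.
Convexity = Σ t(t+1)·PV / [P·(1+y)²] = 219,578.5804 / (6,415.7366 × 1.057812) = 32.35451.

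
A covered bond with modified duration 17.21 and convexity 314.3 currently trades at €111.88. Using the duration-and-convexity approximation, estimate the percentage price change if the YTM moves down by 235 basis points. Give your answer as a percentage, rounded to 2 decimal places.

+49.12%

Duration effect: -D_mod·Δy = -17.21 × (-0.0235) = +0.404435
Convexity effect: ½·C·(Δy)² = 0.5 × 314.3 × (-0.0235)² = +0.0867860875
ΔP/P ≈ +0.404435 + 0.0867860875 = +0.4912210875
= +49.12210875%.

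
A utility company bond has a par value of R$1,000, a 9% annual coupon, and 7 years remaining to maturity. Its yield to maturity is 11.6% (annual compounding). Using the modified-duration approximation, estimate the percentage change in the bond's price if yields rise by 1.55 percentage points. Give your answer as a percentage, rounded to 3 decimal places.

Periodic yield y = 0.116. Modified duration first:
  t   CF        PV=CF/(1+0.116)^t    t·PV
  1        90.00        80.6452        80.6452
  2        90.00        72.2627       144.5254
  3        90.00        64.7515       194.2545
  4        90.00        58.0211       232.0843
  5        90.00        51.9902       259.9510
  6        90.00        46.5862       279.5172
  7     1,090.00       505.5652     3,538.9561
  Σ                    879.8220     4,729.9337
P = 879.8220; D_Mac = 5.37601 yrs; D_mod = 5.37601/(1+0.116) = 4.81722 yrs.
ΔP/P ≈ -D_mod · Δy = -4.81722 × (+0.0155) = -0.074667 = -7.4667%.

-7.467%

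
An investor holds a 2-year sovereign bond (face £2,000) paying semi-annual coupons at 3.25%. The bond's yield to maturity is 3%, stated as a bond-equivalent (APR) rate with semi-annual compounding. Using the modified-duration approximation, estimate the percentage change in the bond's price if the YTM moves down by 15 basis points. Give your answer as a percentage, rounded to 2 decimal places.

Periodic yield y = 0.015. Modified duration first:
  t   CF        PV=CF/(1+0.015)^t    t·PV
  1        32.50        32.0197        32.0197
  2        32.50        31.5465        63.0930
  3        32.50        31.0803        93.2409
  4     2,032.50     1,914.9894     7,659.9578
  Σ                  2,009.6360     7,848.3114
P = 2,009.6360; D_Mac = 3.90534 half-year periods = 1.95267 yrs; D_mod = 1.95267/(1+0.015) = 1.92381 yrs.
ΔP/P ≈ -D_mod · Δy = -1.92381 × (-0.0015) = +0.002886 = +0.2886%.

+0.29%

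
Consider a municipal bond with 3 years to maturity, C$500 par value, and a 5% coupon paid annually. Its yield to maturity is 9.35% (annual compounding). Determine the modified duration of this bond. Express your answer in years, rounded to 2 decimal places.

2.61 years

Periodic yield y = 0.0935. First find Macaulay duration:
  t   CF        PV=CF/(1+0.0935)^t    t·PV
  1        25.00        22.8624        22.8624
  2        25.00        20.9075        41.8150
  3       525.00       401.5161     1,204.5482
  Σ                    445.2860     1,269.2256
P = 445.2860; Macaulay duration = 1,269.2256 / 445.2860 = 2.85036 years.
Modified duration = D_Mac / (1 + y) = 2.85036 / 1.0935 = 2.60664 years.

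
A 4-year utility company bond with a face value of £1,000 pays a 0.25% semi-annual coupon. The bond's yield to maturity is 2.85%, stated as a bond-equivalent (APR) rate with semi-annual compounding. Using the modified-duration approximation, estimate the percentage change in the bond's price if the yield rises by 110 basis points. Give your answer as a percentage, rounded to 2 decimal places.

Periodic yield y = 0.01425. Modified duration first:
  t   CF        PV=CF/(1+0.01425)^t    t·PV
  1         1.25         1.2324         1.2324
  2         1.25         1.2151         2.4302
  3         1.25         1.1981         3.5942
  4         1.25         1.1812         4.7249
  5         1.25         1.1646         5.8231
  6         1.25         1.1483         6.8896
  7         1.25         1.1321         7.9249
  8     1,001.25       894.0924     7,152.7391
  Σ                    902.3642     7,185.3584
P = 902.3642; D_Mac = 7.96281 half-year periods = 3.98141 yrs; D_mod = 3.98141/(1+0.01425) = 3.92547 yrs.
ΔP/P ≈ -D_mod · Δy = -3.92547 × (+0.011) = -0.043180 = -4.3180%.

-4.32%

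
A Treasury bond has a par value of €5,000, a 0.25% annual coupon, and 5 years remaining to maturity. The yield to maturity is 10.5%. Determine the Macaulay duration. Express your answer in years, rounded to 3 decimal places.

4.967 years

Periodic yield y = 0.105. Discount each cash flow and weight by its year:
  t   CF        PV=CF/(1+0.105)^t    t·PV
  1        12.50        11.3122        11.3122
  2        12.50        10.2373        20.4746
  3        12.50         9.2645        27.7936
  4        12.50         8.3842        33.5367
  5     5,012.50     3,042.5869    15,212.9347
  Σ                  3,081.7852    15,306.0518
Price P = Σ PV = 3,081.7852.
Macaulay duration = Σ(t·PV) / P = 15,306.0518 / 3,081.7852 = 4.96662 years.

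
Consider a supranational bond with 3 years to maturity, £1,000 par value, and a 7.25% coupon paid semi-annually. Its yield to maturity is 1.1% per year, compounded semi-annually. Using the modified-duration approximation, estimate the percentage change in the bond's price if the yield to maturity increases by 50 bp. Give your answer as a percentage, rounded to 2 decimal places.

Periodic yield y = 0.0055. Modified duration first:
  t   CF        PV=CF/(1+0.0055)^t    t·PV
  1        36.25        36.0517        36.0517
  2        36.25        35.8545        71.7090
  3        36.25        35.6584       106.9752
  4        36.25        35.4633       141.8534
  5        36.25        35.2694       176.3468
  6     1,036.25     1,002.7025     6,016.2149
  Σ                  1,180.9998     6,549.1511
P = 1,180.9998; D_Mac = 5.54543 half-year periods = 2.77271 yrs; D_mod = 2.77271/(1+0.0055) = 2.75755 yrs.
ΔP/P ≈ -D_mod · Δy = -2.75755 × (+0.005) = -0.013788 = -1.3788%.

-1.38%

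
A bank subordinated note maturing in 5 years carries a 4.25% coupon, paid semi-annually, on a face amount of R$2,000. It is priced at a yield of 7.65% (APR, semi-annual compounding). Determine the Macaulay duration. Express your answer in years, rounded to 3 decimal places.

4.514 years

Periodic yield y = 0.03825. Discount each cash flow and weight by its period:
  t   CF        PV=CF/(1+0.03825)^t    t·PV
  1        42.50        40.9343        40.9343
  2        42.50        39.4262        78.8524
  3        42.50        37.9737       113.9212
  4        42.50        36.5747       146.2989
  5        42.50        35.2273       176.1364
  6        42.50        33.9295       203.5769
  7        42.50        32.6795       228.7565
  8        42.50        31.4756       251.8044
  9        42.50        30.3160       272.8437
  10    2,042.50     1,403.2746    14,032.7461
  Σ                  1,721.8113    15,545.8709
Price P = Σ PV = 1,721.8113.
Macaulay duration = Σ(t·PV) / P = 15,545.8709 / 1,721.8113 = 9.02879 half-year periods.
In years: 9.02879 / 2 = 4.51439 years.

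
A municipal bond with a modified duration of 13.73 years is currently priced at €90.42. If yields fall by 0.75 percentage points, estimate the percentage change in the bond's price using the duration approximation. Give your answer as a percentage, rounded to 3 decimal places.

+10.298%

Duration approximation: ΔP/P ≈ -D_mod · Δy = -13.73 × (-0.0075) = +0.102975.
As a percentage: +10.2975%.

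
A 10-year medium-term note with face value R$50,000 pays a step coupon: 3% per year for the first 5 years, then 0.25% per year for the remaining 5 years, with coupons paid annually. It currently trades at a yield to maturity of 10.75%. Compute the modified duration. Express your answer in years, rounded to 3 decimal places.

7.486 years

Periodic yield y = 0.1075. First find Macaulay duration:
  t   CF        PV=CF/(1+0.1075)^t    t·PV
  1     1,500.00     1,354.4018     1,354.4018
  2     1,500.00     1,222.9362     2,445.8723
  3     1,500.00     1,104.2313     3,312.6939
  4     1,500.00       997.0486     3,988.1943
  5     1,500.00       900.2696     4,501.3480
  6       125.00        67.7404       406.4423
  7       125.00        61.1651       428.1559
  8       125.00        55.2281       441.8248
  9       125.00        49.8674       448.8063
  10   50,125.00    18,055.8125   180,558.1252
  Σ                 23,868.7009   197,885.8648
P = 23,868.7009; Macaulay duration = 197,885.8648 / 23,868.7009 = 8.29060 years.
Modified duration = D_Mac / (1 + y) = 8.29060 / 1.1075 = 7.48587 years.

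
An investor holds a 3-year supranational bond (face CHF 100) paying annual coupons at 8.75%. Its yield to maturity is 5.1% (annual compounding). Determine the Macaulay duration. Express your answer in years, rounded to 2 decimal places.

2.78 years

Periodic yield y = 0.051. Discount each cash flow and weight by its year:
  t   CF        PV=CF/(1+0.051)^t    t·PV
  1         8.75         8.3254         8.3254
  2         8.75         7.9214        15.8428
  3       108.75        93.6744       281.0233
  Σ                    109.9213       305.1916
Price P = Σ PV = 109.9213.
Macaulay duration = Σ(t·PV) / P = 305.1916 / 109.9213 = 2.77646 years.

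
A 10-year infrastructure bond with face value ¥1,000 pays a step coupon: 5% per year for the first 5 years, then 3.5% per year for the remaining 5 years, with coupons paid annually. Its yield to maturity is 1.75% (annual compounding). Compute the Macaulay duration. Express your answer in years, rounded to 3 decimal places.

Periodic yield y = 0.0175. Discount each cash flow and weight by its year:
  t   CF        PV=CF/(1+0.0175)^t    t·PV
  1        50.00        49.1400        49.1400
  2        50.00        48.2949        96.5898
  3        50.00        47.4643       142.3928
  4        50.00        46.6479       186.5917
  5        50.00        45.8456       229.2281
  6        35.00        31.5400       189.2399
  7        35.00        30.9975       216.9827
  8        35.00        30.4644       243.7152
  9        35.00        29.9404       269.4640
  10    1,035.00       870.1541     8,701.5410
  Σ                  1,230.4892    10,324.8854
Price P = Σ PV = 1,230.4892.
Macaulay duration = Σ(t·PV) / P = 10,324.8854 / 1,230.4892 = 8.39088 years.

8.391 years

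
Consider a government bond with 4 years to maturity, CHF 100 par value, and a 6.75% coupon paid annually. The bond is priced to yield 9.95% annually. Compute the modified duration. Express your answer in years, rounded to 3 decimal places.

3.287 years

Periodic yield y = 0.0995. First find Macaulay duration:
  t   CF        PV=CF/(1+0.0995)^t    t·PV
  1         6.75         6.1392         6.1392
  2         6.75         5.5836        11.1672
  3         6.75         5.0783        15.2349
  4       106.75        73.0444       292.1776
  Σ                     89.8454       324.7188
P = 89.8454; Macaulay duration = 324.7188 / 89.8454 = 3.61419 years.
Modified duration = D_Mac / (1 + y) = 3.61419 / 1.0995 = 3.28712 years.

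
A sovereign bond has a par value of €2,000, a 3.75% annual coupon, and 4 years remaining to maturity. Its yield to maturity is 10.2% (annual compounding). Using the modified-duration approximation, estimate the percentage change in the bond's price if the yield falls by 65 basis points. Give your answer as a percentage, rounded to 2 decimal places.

Periodic yield y = 0.102. Modified duration first:
  t   CF        PV=CF/(1+0.102)^t    t·PV
  1        75.00        68.0581        68.0581
  2        75.00        61.7587       123.5174
  3        75.00        56.0424       168.1271
  4     2,075.00     1,406.9923     5,627.9692
  Σ                  1,592.8514     5,987.6718
P = 1,592.8514; D_Mac = 3.75909 yrs; D_mod = 3.75909/(1+0.102) = 3.41115 yrs.
ΔP/P ≈ -D_mod · Δy = -3.41115 × (-0.0065) = +0.022172 = +2.2172%.

+2.22%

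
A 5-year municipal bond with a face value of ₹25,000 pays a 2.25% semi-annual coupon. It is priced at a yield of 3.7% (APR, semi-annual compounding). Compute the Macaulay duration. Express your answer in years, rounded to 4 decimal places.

Periodic yield y = 0.0185. Discount each cash flow and weight by its period:
  t   CF        PV=CF/(1+0.0185)^t    t·PV
  1       281.25       276.1414       276.1414
  2       281.25       271.1256       542.2511
  3       281.25       266.2008       798.6025
  4       281.25       261.3656     1,045.4623
  5       281.25       256.6181     1,283.0907
  6       281.25       251.9569     1,511.7417
  7       281.25       247.3804     1,731.6628
  8       281.25       242.8870     1,943.0960
  9       281.25       238.4752     2,146.2768
  10   25,281.25    21,046.9035   210,469.0351
  Σ                 23,359.0546   221,747.3605
Price P = Σ PV = 23,359.0546.
Macaulay duration = Σ(t·PV) / P = 221,747.3605 / 23,359.0546 = 9.49299 half-year periods.
In years: 9.49299 / 2 = 4.74650 years.

4.7465 years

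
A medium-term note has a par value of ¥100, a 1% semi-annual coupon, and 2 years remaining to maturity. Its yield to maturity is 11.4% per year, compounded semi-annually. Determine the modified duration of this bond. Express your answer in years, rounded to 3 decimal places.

Periodic yield y = 0.057. First find Macaulay duration:
  t   CF        PV=CF/(1+0.057)^t    t·PV
  1         0.50         0.4730         0.4730
  2         0.50         0.4475         0.8951
  3         0.50         0.4234         1.2702
  4       100.50        80.5130       322.0521
  Σ                     81.8570       324.6904
P = 81.8570; Macaulay duration = 324.6904 / 81.8570 = 3.96656 half-year periods = 1.98328 years.
Modified duration = D_Mac / (1 + y) = 1.98328 / 1.057 = 1.87633 years.

1.876 years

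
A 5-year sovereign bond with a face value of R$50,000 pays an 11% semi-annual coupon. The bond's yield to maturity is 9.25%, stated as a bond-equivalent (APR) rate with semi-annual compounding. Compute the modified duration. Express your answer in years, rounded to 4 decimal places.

3.8368 years

Periodic yield y = 0.04625. First find Macaulay duration:
  t   CF        PV=CF/(1+0.04625)^t    t·PV
  1     2,750.00     2,628.4349     2,628.4349
  2     2,750.00     2,512.2436     5,024.4872
  3     2,750.00     2,401.1886     7,203.5659
  4     2,750.00     2,295.0429     9,180.1716
  5     2,750.00     2,193.5894    10,967.9470
  6     2,750.00     2,096.6207    12,579.7242
  7     2,750.00     2,003.9385    14,027.5697
  8     2,750.00     1,915.3534    15,322.8275
  9     2,750.00     1,830.6843    16,476.1586
  10   52,750.00    33,563.5395   335,635.3951
  Σ                 53,440.6359   429,046.2818
P = 53,440.6359; Macaulay duration = 429,046.2818 / 53,440.6359 = 8.02847 half-year periods = 4.01423 years.
Modified duration = D_Mac / (1 + y) = 4.01423 / 1.04625 = 3.83678 years.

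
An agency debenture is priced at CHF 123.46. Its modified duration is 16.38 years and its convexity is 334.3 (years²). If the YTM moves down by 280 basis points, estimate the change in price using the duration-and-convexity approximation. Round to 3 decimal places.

+CHF 72.803

Duration effect: -D_mod·Δy = -16.38 × (-0.028) = +0.458640
Convexity effect: ½·C·(Δy)² = 0.5 × 334.3 × (-0.028)² = +0.1310456
ΔP/P ≈ +0.458640 + 0.1310456 = +0.5896856
ΔP ≈ 123.46 × (+0.5896856) = +72.802584176.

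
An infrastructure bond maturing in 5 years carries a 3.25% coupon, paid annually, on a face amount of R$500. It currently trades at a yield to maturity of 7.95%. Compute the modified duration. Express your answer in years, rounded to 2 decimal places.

4.31 years

Periodic yield y = 0.0795. First find Macaulay duration:
  t   CF        PV=CF/(1+0.0795)^t    t·PV
  1        16.25        15.0533        15.0533
  2        16.25        13.9447        27.8893
  3        16.25        12.9177        38.7531
  4        16.25        11.9664        47.8655
  5       516.25       352.1655     1,760.8276
  Σ                    406.0475     1,890.3888
P = 406.0475; Macaulay duration = 1,890.3888 / 406.0475 = 4.65559 years.
Modified duration = D_Mac / (1 + y) = 4.65559 / 1.0795 = 4.31272 years.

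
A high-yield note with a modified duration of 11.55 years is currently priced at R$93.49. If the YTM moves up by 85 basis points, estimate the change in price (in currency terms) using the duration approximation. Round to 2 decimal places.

Duration approximation: ΔP/P ≈ -D_mod · Δy = -11.55 × (+0.0085) = -0.098175.
ΔP ≈ 93.49 × (-0.098175) = -9.17838075.

-R$9.18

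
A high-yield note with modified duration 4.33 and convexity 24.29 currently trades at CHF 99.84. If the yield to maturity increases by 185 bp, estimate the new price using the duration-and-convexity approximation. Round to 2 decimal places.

Duration effect: -D_mod·Δy = -4.33 × (+0.0185) = -0.080105
Convexity effect: ½·C·(Δy)² = 0.5 × 24.29 × (0.0185)² = +0.00415662625
ΔP/P ≈ -0.080105 + 0.00415662625 = -0.07594837375
New price ≈ 99.84 × (1 - 0.07594837375) = 92.2573143648.

CHF 92.26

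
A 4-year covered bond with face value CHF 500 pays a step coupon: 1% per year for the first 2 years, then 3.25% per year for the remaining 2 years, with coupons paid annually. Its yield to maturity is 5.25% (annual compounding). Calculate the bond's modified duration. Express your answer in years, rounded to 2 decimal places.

Periodic yield y = 0.0525. First find Macaulay duration:
  t   CF        PV=CF/(1+0.0525)^t    t·PV
  1         5.00         4.7506         4.7506
  2         5.00         4.5136         9.0273
  3        16.25        13.9376        41.8127
  4       516.25       420.6992     1,682.7966
  Σ                    443.9010     1,738.3872
P = 443.9010; Macaulay duration = 1,738.3872 / 443.9010 = 3.91616 years.
Modified duration = D_Mac / (1 + y) = 3.91616 / 1.0525 = 3.72082 years.

3.72 years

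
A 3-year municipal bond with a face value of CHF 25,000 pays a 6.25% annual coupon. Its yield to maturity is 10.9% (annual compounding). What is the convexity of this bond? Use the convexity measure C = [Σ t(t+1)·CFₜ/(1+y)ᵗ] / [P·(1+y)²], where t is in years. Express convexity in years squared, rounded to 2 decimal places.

8.96

With y = 0.109:
  t   CF        PV=CF/(1+0.109)^t    t·PV        t(t+1)·PV
  1     1,562.50     1,408.9270     1,408.9270       2,817.8539
  2     1,562.50     1,270.4481     2,540.8962       7,622.6887
  3    26,562.50    19,474.8584    58,424.5752     233,698.3010
  Σ                 22,154.2335    62,374.3984     244,138.8436
P = 22,154.2335.
Convexity = Σ t(t+1)·PV / [P·(1+y)²] = 244,138.8436 / (22,154.2335 × 1.229881) = 8.96019.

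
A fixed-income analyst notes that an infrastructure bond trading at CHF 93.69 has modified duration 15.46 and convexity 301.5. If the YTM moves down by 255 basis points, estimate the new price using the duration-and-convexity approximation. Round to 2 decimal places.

Duration effect: -D_mod·Δy = -15.46 × (-0.0255) = +0.394230
Convexity effect: ½·C·(Δy)² = 0.5 × 301.5 × (-0.0255)² = +0.0980251875
ΔP/P ≈ +0.394230 + 0.0980251875 = +0.4922551875
New price ≈ 93.69 × (1 + 0.4922551875) = 139.809388516875.

CHF 139.81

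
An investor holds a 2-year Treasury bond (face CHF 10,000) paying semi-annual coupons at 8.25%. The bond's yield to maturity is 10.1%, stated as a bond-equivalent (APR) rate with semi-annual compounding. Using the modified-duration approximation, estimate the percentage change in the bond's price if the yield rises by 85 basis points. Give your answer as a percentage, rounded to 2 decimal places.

-1.52%

Periodic yield y = 0.0505. Modified duration first:
  t   CF        PV=CF/(1+0.0505)^t    t·PV
  1       412.50       392.6702       392.6702
  2       412.50       373.7936       747.5872
  3       412.50       355.8244     1,067.4733
  4    10,412.50     8,550.0920    34,200.3680
  Σ                  9,672.3802    36,408.0986
P = 9,672.3802; D_Mac = 3.76413 half-year periods = 1.88207 yrs; D_mod = 1.88207/(1+0.0505) = 1.79159 yrs.
ΔP/P ≈ -D_mod · Δy = -1.79159 × (+0.0085) = -0.015229 = -1.5229%.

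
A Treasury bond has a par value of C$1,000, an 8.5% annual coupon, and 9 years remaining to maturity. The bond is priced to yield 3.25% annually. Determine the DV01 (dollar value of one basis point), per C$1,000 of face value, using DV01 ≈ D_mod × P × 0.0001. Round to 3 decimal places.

Periodic yield y = 0.0325.
  t   CF        PV=CF/(1+0.0325)^t    t·PV
  1        85.00        82.3245        82.3245
  2        85.00        79.7331       159.4663
  3        85.00        77.2234       231.6701
  4        85.00        74.7926       299.1704
  5        85.00        72.4384       362.1918
  6        85.00        70.1582       420.9493
  7        85.00        67.9499       475.6490
  8        85.00        65.8110       526.4879
  9     1,085.00       813.6155     7,322.5392
  Σ                  1,404.0465     9,880.4485
P = 1,404.0465; D_Mac = 7.03712 yrs; D_mod = 6.81562 yrs.
DV01 ≈ 6.81562 × 1,404.0465 × 0.0001 = 0.956944.

C$0.957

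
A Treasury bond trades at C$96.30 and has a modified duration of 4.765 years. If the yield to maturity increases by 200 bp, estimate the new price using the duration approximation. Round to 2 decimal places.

C$87.12

Duration approximation: ΔP/P ≈ -D_mod · Δy = -4.765 × (+0.02) = -0.095300.
New price ≈ 96.30 × (1 - 0.095300) = 87.12261.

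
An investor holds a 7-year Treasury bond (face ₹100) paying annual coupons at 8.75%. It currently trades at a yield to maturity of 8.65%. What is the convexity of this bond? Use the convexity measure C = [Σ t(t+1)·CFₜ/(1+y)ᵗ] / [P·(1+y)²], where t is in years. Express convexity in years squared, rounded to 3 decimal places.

With y = 0.0865:
  t   CF        PV=CF/(1+0.0865)^t    t·PV        t(t+1)·PV
  1         8.75         8.0534         8.0534          16.1068
  2         8.75         7.4122        14.8244          44.4733
  3         8.75         6.8221        20.4663          81.8653
  4         8.75         6.2790        25.1159         125.5796
  5         8.75         5.7791        28.8954         173.3727
  6         8.75         5.3190        31.9140         223.3978
  7       108.75        60.8445       425.9113       3,407.2906
  Σ                    100.5093       555.1808       4,072.0862
P = 100.5093.
Convexity = Σ t(t+1)·PV / [P·(1+y)²] = 4,072.0862 / (100.5093 × 1.180482) = 34.32033.

34.320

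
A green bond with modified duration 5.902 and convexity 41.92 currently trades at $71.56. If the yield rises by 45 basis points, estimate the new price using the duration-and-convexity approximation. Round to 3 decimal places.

Duration effect: -D_mod·Δy = -5.902 × (+0.0045) = -0.026559
Convexity effect: ½·C·(Δy)² = 0.5 × 41.92 × (0.0045)² = +0.00042444
ΔP/P ≈ -0.026559 + 0.00042444 = -0.02613456
New price ≈ 71.56 × (1 - 0.02613456) = 69.6898108864.

$69.690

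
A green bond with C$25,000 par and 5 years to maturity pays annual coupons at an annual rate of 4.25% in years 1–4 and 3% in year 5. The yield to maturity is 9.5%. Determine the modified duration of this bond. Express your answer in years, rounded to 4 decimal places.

4.1550 years

Periodic yield y = 0.095. First find Macaulay duration:
  t   CF        PV=CF/(1+0.095)^t    t·PV
  1     1,062.50       970.3196       970.3196
  2     1,062.50       886.1367     1,772.2733
  3     1,062.50       809.2572     2,427.7717
  4     1,062.50       739.0477     2,956.1907
  5    25,750.00    16,357.1124    81,785.5619
  Σ                 19,761.8736    89,912.1172
P = 19,761.8736; Macaulay duration = 89,912.1172 / 19,761.8736 = 4.54978 years.
Modified duration = D_Mac / (1 + y) = 4.54978 / 1.095 = 4.15505 years.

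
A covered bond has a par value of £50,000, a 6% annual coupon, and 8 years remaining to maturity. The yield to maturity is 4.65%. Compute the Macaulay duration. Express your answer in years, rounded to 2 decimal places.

6.65 years

Periodic yield y = 0.0465. Discount each cash flow and weight by its year:
  t   CF        PV=CF/(1+0.0465)^t    t·PV
  1     3,000.00     2,866.6985     2,866.6985
  2     3,000.00     2,739.3201     5,478.6403
  3     3,000.00     2,617.6017     7,852.8050
  4     3,000.00     2,501.2916    10,005.1664
  5     3,000.00     2,390.1496    11,950.7482
  6     3,000.00     2,283.9461    13,703.6769
  7     3,000.00     2,182.4617    15,277.2317
  8    53,000.00    36,843.5957   294,748.7658
  Σ                 54,425.0651   361,883.7327
Price P = Σ PV = 54,425.0651.
Macaulay duration = Σ(t·PV) / P = 361,883.7327 / 54,425.0651 = 6.64921 years.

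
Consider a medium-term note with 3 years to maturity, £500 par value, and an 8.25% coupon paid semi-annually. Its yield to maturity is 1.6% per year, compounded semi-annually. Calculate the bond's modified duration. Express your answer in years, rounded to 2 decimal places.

2.72 years

Periodic yield y = 0.008. First find Macaulay duration:
  t   CF        PV=CF/(1+0.008)^t    t·PV
  1       20.625        20.4613        20.4613
  2       20.625        20.2989        40.5978
  3       20.625        20.1378        60.4134
  4       20.625        19.9780        79.9120
  5       20.625        19.8194        99.0972
  6      520.625       496.3201     2,977.9203
  Σ                    597.0155     3,278.4021
P = 597.0155; Macaulay duration = 3,278.4021 / 597.0155 = 5.49132 half-year periods = 2.74566 years.
Modified duration = D_Mac / (1 + y) = 2.74566 / 1.008 = 2.72387 years.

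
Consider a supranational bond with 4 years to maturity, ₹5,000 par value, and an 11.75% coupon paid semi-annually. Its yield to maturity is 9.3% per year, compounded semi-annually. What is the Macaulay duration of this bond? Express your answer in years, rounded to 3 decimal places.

Periodic yield y = 0.0465. Discount each cash flow and weight by its period:
  t   CF        PV=CF/(1+0.0465)^t    t·PV
  1       293.75       280.6976       280.6976
  2       293.75       268.2251       536.4502
  3       293.75       256.3068       768.9205
  4       293.75       244.9181       979.6725
  5       293.75       234.0355     1,170.1774
  6       293.75       223.6364     1,341.8184
  7       293.75       213.6994     1,495.8956
  8     5,293.75     3,680.0148    29,440.1185
  Σ                  5,401.5337    36,013.7506
Price P = Σ PV = 5,401.5337.
Macaulay duration = Σ(t·PV) / P = 36,013.7506 / 5,401.5337 = 6.66732 half-year periods.
In years: 6.66732 / 2 = 3.33366 years.

3.334 years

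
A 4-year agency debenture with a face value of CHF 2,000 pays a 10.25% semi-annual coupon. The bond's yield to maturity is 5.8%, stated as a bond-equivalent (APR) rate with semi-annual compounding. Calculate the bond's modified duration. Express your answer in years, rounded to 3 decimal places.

Periodic yield y = 0.029. First find Macaulay duration:
  t   CF        PV=CF/(1+0.029)^t    t·PV
  1       102.50        99.6113        99.6113
  2       102.50        96.8040       193.6079
  3       102.50        94.0758       282.2273
  4       102.50        91.4245       365.6978
  5       102.50        88.8479       444.2393
  6       102.50        86.3439       518.0633
  7       102.50        83.9105       587.3734
  8     2,102.50     1,672.6805    13,381.4444
  Σ                  2,313.6982    15,872.2647
P = 2,313.6982; Macaulay duration = 15,872.2647 / 2,313.6982 = 6.86013 half-year periods = 3.43006 years.
Modified duration = D_Mac / (1 + y) = 3.43006 / 1.029 = 3.33340 years.

3.333 years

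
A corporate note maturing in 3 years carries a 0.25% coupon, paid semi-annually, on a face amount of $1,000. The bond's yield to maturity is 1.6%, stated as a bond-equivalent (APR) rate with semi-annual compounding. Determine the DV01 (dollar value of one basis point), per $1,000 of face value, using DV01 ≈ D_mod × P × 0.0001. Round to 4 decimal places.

Periodic yield y = 0.008.
  t   CF        PV=CF/(1+0.008)^t    t·PV
  1         1.25         1.2401         1.2401
  2         1.25         1.2302         2.4605
  3         1.25         1.2205         3.6614
  4         1.25         1.2108         4.8431
  5         1.25         1.2012         6.0059
  6     1,001.25       954.5075     5,727.0449
  Σ                    960.6102     5,745.2559
P = 960.6102; D_Mac = 5.98084 half-year periods = 2.99042 yrs; D_mod = 2.96669 yrs.
DV01 ≈ 2.96669 × 960.6102 × 0.0001 = 0.284983.

$0.2850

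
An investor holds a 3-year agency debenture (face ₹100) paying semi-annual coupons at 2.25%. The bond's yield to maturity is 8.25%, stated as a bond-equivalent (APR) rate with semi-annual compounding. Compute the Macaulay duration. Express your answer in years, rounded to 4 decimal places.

2.9088 years

Periodic yield y = 0.04125. Discount each cash flow and weight by its period:
  t   CF        PV=CF/(1+0.04125)^t    t·PV
  1        1.125         1.0804         1.0804
  2        1.125         1.0376         2.0753
  3        1.125         0.9965         2.9896
  4        1.125         0.9570         3.8282
  5        1.125         0.9191         4.5957
  6      101.125        79.3466       476.0797
  Σ                     84.3374       490.6488
Price P = Σ PV = 84.3374.
Macaulay duration = Σ(t·PV) / P = 490.6488 / 84.3374 = 5.81769 half-year periods.
In years: 5.81769 / 2 = 2.90885 years.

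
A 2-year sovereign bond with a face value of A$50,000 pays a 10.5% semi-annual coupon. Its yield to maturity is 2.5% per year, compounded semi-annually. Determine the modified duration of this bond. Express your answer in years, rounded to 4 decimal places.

1.8434 years

Periodic yield y = 0.0125. First find Macaulay duration:
  t   CF        PV=CF/(1+0.0125)^t    t·PV
  1     2,625.00     2,592.5926     2,592.5926
  2     2,625.00     2,560.5853     5,121.1706
  3     2,625.00     2,528.9731     7,586.9193
  4    52,625.00    50,073.9650   200,295.8599
  Σ                 57,756.1160   215,596.5424
P = 57,756.1160; Macaulay duration = 215,596.5424 / 57,756.1160 = 3.73288 half-year periods = 1.86644 years.
Modified duration = D_Mac / (1 + y) = 1.86644 / 1.0125 = 1.84340 years.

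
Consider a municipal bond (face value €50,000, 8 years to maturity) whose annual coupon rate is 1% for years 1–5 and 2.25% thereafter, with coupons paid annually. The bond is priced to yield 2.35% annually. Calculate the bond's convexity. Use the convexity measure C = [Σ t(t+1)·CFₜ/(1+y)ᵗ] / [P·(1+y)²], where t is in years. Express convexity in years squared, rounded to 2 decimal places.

With y = 0.0235:
  t   CF        PV=CF/(1+0.0235)^t    t·PV        t(t+1)·PV
  1       500.00       488.5198       488.5198         977.0396
  2       500.00       477.3032       954.6063       2,863.8190
  3       500.00       466.3441     1,399.0322       5,596.1289
  4       500.00       455.6366     1,822.5465       9,112.7323
  5       500.00       445.1750     2,225.8750      13,355.2501
  6     1,125.00       978.6456     5,871.8735      41,103.1145
  7     1,125.00       956.1755     6,693.2282      53,545.8258
  8    51,125.00    42,455.1662   339,641.3293   3,056,771.9641
  Σ                 46,722.9658   359,097.0109   3,183,325.8741
P = 46,722.9658.
Convexity = Σ t(t+1)·PV / [P·(1+y)²] = 3,183,325.8741 / (46,722.9658 × 1.047552) = 65.03917.

65.04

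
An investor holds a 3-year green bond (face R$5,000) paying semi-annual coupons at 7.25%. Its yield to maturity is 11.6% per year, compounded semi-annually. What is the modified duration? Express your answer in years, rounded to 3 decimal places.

Periodic yield y = 0.058. First find Macaulay duration:
  t   CF        PV=CF/(1+0.058)^t    t·PV
  1       181.25       171.3138       171.3138
  2       181.25       161.9223       323.8446
  3       181.25       153.0457       459.1370
  4       181.25       144.6556       578.6225
  5       181.25       136.7255       683.6277
  6     5,181.25     3,694.2012    22,165.2070
  Σ                  4,461.8641    24,381.7527
P = 4,461.8641; Macaulay duration = 24,381.7527 / 4,461.8641 = 5.46448 half-year periods = 2.73224 years.
Modified duration = D_Mac / (1 + y) = 2.73224 / 1.058 = 2.58246 years.

2.582 years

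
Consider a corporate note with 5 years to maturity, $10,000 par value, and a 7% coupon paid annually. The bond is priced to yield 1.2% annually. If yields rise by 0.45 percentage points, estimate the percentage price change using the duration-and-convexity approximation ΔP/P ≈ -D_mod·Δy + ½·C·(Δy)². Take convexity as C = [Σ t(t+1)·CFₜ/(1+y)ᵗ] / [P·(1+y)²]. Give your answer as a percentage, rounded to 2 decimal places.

With y = 0.012:
  t   CF        PV=CF/(1+0.012)^t    t·PV        t(t+1)·PV
  1       700.00       691.6996       691.6996       1,383.3992
  2       700.00       683.4976     1,366.9953       4,100.9858
  3       700.00       675.3929     2,026.1788       8,104.7150
  4       700.00       667.3843     2,669.5372      13,347.6861
  5    10,700.00    10,080.4801    50,402.4003     302,414.4020
  Σ                 12,798.4545    57,156.8112     329,351.1881
P = 12,798.4545; D_Mac = 4.46592 yrs; D_mod = 4.41296 yrs; C = 25.12700.
Duration effect: -4.41296 × (+0.0045) = -0.019858
Convexity effect: 0.5 × 25.12700 × (0.0045)² = +0.0002544
ΔP/P ≈ -0.019858 + 0.0002544 = -0.019604 = -1.9604%.

-1.96%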